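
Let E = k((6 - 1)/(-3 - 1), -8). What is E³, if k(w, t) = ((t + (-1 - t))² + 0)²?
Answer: 1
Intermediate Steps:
k(w, t) = 1 (k(w, t) = ((-1)² + 0)² = (1 + 0)² = 1² = 1)
E = 1
E³ = 1³ = 1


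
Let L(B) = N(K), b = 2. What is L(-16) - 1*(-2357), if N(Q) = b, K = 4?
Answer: 2359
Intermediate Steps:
N(Q) = 2
L(B) = 2
L(-16) - 1*(-2357) = 2 - 1*(-2357) = 2 + 2357 = 2359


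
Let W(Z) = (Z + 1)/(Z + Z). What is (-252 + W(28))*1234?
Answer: -8689211/28 ≈ -3.1033e+5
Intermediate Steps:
W(Z) = (1 + Z)/(2*Z) (W(Z) = (1 + Z)/((2*Z)) = (1 + Z)*(1/(2*Z)) = (1 + Z)/(2*Z))
(-252 + W(28))*1234 = (-252 + (1/2)*(1 + 28)/28)*1234 = (-252 + (1/2)*(1/28)*29)*1234 = (-252 + 29/56)*1234 = -14083/56*1234 = -8689211/28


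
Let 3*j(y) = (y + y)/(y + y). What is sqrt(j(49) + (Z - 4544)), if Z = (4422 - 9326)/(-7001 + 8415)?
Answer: I*sqrt(20455927233)/2121 ≈ 67.432*I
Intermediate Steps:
Z = -2452/707 (Z = -4904/1414 = -4904*1/1414 = -2452/707 ≈ -3.4682)
j(y) = 1/3 (j(y) = ((y + y)/(y + y))/3 = ((2*y)/((2*y)))/3 = ((2*y)*(1/(2*y)))/3 = (1/3)*1 = 1/3)
sqrt(j(49) + (Z - 4544)) = sqrt(1/3 + (-2452/707 - 4544)) = sqrt(1/3 - 3215060/707) = sqrt(-9644473/2121) = I*sqrt(20455927233)/2121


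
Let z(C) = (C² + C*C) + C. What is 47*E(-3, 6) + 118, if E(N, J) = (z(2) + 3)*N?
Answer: -1715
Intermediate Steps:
z(C) = C + 2*C² (z(C) = (C² + C²) + C = 2*C² + C = C + 2*C²)
E(N, J) = 13*N (E(N, J) = (2*(1 + 2*2) + 3)*N = (2*(1 + 4) + 3)*N = (2*5 + 3)*N = (10 + 3)*N = 13*N)
47*E(-3, 6) + 118 = 47*(13*(-3)) + 118 = 47*(-39) + 118 = -1833 + 118 = -1715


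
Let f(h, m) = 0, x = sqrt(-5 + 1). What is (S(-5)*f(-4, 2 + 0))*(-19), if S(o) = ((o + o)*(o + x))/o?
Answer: 0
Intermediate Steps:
x = 2*I (x = sqrt(-4) = 2*I ≈ 2.0*I)
S(o) = 2*o + 4*I (S(o) = ((o + o)*(o + 2*I))/o = ((2*o)*(o + 2*I))/o = (2*o*(o + 2*I))/o = 2*o + 4*I)
(S(-5)*f(-4, 2 + 0))*(-19) = ((2*(-5) + 4*I)*0)*(-19) = ((-10 + 4*I)*0)*(-19) = 0*(-19) = 0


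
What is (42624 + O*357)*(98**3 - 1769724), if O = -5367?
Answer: 1552167706140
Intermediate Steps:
(42624 + O*357)*(98**3 - 1769724) = (42624 - 5367*357)*(98**3 - 1769724) = (42624 - 1916019)*(941192 - 1769724) = -1873395*(-828532) = 1552167706140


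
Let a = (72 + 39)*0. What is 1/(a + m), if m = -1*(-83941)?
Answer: 1/83941 ≈ 1.1913e-5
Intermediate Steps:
m = 83941
a = 0 (a = 111*0 = 0)
1/(a + m) = 1/(0 + 83941) = 1/83941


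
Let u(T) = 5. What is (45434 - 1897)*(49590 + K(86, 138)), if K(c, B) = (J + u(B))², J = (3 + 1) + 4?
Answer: 2166357583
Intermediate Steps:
J = 8 (J = 4 + 4 = 8)
K(c, B) = 169 (K(c, B) = (8 + 5)² = 13² = 169)
(45434 - 1897)*(49590 + K(86, 138)) = (45434 - 1897)*(49590 + 169) = 43537*49759 = 2166357583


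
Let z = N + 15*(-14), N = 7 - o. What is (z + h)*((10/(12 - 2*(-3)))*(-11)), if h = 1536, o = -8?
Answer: -8195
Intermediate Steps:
N = 15 (N = 7 - 1*(-8) = 7 + 8 = 15)
z = -195 (z = 15 + 15*(-14) = 15 - 210 = -195)
(z + h)*((10/(12 - 2*(-3)))*(-11)) = (-195 + 1536)*((10/(12 - 2*(-3)))*(-11)) = 1341*((10/(12 + 6))*(-11)) = 1341*((10/18)*(-11)) = 1341*((10*(1/18))*(-11)) = 1341*((5/9)*(-11)) = 1341*(-55/9) = -8195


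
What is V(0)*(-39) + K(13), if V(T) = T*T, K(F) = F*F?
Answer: 169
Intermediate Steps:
K(F) = F²
V(T) = T²
V(0)*(-39) + K(13) = 0²*(-39) + 13² = 0*(-39) + 169 = 0 + 169 = 169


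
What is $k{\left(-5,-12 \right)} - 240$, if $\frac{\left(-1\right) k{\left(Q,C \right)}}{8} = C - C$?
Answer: $-240$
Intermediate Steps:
$k{\left(Q,C \right)} = 0$ ($k{\left(Q,C \right)} = - 8 \left(C - C\right) = \left(-8\right) 0 = 0$)
$k{\left(-5,-12 \right)} - 240 = 0 - 240 = -240$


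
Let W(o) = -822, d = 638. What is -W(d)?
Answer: 822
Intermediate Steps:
-W(d) = -1*(-822) = 822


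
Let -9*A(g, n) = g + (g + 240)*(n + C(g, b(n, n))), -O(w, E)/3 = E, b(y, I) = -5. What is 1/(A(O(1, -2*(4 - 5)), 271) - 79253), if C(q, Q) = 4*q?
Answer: -3/257023 ≈ -1.1672e-5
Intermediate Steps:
O(w, E) = -3*E
A(g, n) = -g/9 - (240 + g)*(n + 4*g)/9 (A(g, n) = -(g + (g + 240)*(n + 4*g))/9 = -(g + (240 + g)*(n + 4*g))/9 = -g/9 - (240 + g)*(n + 4*g)/9)
1/(A(O(1, -2*(4 - 5)), 271) - 79253) = 1/((-(-961)*(-2*(4 - 5))/3 - 80/3*271 - 4*36*(4 - 5)²/9 - ⅑*(-(-6)*(4 - 5))*271) - 79253) = 1/((-(-961)*(-2*(-1))/3 - 21680/3 - 4*(-(-6)*(-1))²/9 - ⅑*(-(-6)*(-1))*271) - 79253) = 1/((-(-961)*2/3 - 21680/3 - 4*(-3*2)²/9 - ⅑*(-3*2)*271) - 79253) = 1/((-961/9*(-6) - 21680/3 - 4/9*(-6)² - ⅑*(-6)*271) - 79253) = 1/((1922/3 - 21680/3 - 4/9*36 + 542/3) - 79253) = 1/((1922/3 - 21680/3 - 16 + 542/3) - 79253) = 1/(-19264/3 - 79253) = 1/(-257023/3) = -3/257023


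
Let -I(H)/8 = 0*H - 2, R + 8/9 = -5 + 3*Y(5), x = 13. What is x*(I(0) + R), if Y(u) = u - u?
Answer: 1183/9 ≈ 131.44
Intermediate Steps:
Y(u) = 0
R = -53/9 (R = -8/9 + (-5 + 3*0) = -8/9 + (-5 + 0) = -8/9 - 5 = -53/9 ≈ -5.8889)
I(H) = 16 (I(H) = -8*(0*H - 2) = -8*(0 - 2) = -8*(-2) = 16)
x*(I(0) + R) = 13*(16 - 53/9) = 13*(91/9) = 1183/9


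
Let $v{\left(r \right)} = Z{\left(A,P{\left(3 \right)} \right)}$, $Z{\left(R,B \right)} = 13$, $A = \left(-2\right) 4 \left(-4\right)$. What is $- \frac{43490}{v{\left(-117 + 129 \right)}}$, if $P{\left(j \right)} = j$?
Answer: $- \frac{43490}{13} \approx -3345.4$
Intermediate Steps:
$A = 32$ ($A = \left(-8\right) \left(-4\right) = 32$)
$v{\left(r \right)} = 13$
$- \frac{43490}{v{\left(-117 + 129 \right)}} = - \frac{43490}{13}$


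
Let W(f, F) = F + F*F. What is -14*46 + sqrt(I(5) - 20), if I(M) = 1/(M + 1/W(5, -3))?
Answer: -644 + I*sqrt(19034)/31 ≈ -644.0 + 4.4504*I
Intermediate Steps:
W(f, F) = F + F**2
I(M) = 1/(1/6 + M) (I(M) = 1/(M + 1/(-3*(1 - 3))) = 1/(M + 1/(-3*(-2))) = 1/(M + 1/6) = 1/(1/6 + M))
-14*46 + sqrt(I(5) - 20) = -14*46 + sqrt(6/(1 + 6*5) - 20) = -644 + sqrt(6/(1 + 30) - 20) = -644 + sqrt(6/31 - 20) = -644 + sqrt(-614/31) = -644 + I*sqrt(19034)/31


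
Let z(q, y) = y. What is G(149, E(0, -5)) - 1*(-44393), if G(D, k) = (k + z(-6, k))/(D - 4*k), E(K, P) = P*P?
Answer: 2175307/49 ≈ 44394.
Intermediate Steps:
E(K, P) = P²
G(D, k) = 2*k/(D - 4*k) (G(D, k) = (k + k)/(D - 4*k) = (2*k)/(D - 4*k) = 2*k/(D - 4*k))
G(149, E(0, -5)) - 1*(-44393) = 2*(-5)²/(149 - 4*(-5)²) - 1*(-44393) = 2*25/(149 - 4*25) + 44393 = 2*25/(149 - 100) + 44393 = 2*25/49 + 44393 = 2*25*(1/49) + 44393 = 50/49 + 44393 = 2175307/49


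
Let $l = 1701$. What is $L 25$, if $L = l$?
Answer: $42525$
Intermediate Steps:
$L = 1701$
$L 25 = 1701 \cdot 25 = 42525$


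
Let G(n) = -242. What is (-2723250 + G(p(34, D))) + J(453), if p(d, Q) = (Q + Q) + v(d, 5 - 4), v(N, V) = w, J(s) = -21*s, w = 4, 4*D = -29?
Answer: -2733005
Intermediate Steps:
D = -29/4 (D = (¼)*(-29) = -29/4 ≈ -7.2500)
v(N, V) = 4
p(d, Q) = 4 + 2*Q (p(d, Q) = (Q + Q) + 4 = 2*Q + 4 = 4 + 2*Q)
(-2723250 + G(p(34, D))) + J(453) = (-2723250 - 242) - 21*453 = -2723492 - 9513 = -2733005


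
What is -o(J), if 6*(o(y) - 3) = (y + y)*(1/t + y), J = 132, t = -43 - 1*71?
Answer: -331205/57 ≈ -5810.6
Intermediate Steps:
t = -114 (t = -43 - 71 = -114)
o(y) = 3 + y*(-1/114 + y)/3 (o(y) = 3 + ((y + y)*(1/(-114) + y))/6 = 3 + ((2*y)*(-1/114 + y))/6 = 3 + (2*y*(-1/114 + y))/6 = 3 + y*(-1/114 + y)/3)
-o(J) = -(3 - 1/342*132 + (1/3)*132**2) = -(3 - 22/57 + (1/3)*17424) = -(3 - 22/57 + 5808) = -1*331205/57 = -331205/57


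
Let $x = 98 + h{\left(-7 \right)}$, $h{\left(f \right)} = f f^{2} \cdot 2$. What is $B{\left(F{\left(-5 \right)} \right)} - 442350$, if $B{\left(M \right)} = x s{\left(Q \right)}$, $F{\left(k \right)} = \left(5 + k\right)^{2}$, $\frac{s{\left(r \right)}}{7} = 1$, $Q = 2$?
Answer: $-446466$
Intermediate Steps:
$h{\left(f \right)} = 2 f^{3}$ ($h{\left(f \right)} = f^{3} \cdot 2 = 2 f^{3}$)
$x = -588$ ($x = 98 + 2 \left(-7\right)^{3} = 98 + 2 \left(-343\right) = 98 - 686 = -588$)
$s{\left(r \right)} = 7$ ($s{\left(r \right)} = 7 \cdot 1 = 7$)
$B{\left(M \right)} = -4116$ ($B{\left(M \right)} = \left(-588\right) 7 = -4116$)
$B{\left(F{\left(-5 \right)} \right)} - 442350 = -4116 - 442350 = -446466$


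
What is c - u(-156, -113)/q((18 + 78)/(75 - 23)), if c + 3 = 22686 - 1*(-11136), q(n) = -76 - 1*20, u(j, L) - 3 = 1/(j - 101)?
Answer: 417191569/12336 ≈ 33819.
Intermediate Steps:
u(j, L) = 3 + 1/(-101 + j) (u(j, L) = 3 + 1/(j - 101) = 3 + 1/(-101 + j))
q(n) = -96 (q(n) = -76 - 20 = -96)
c = 33819 (c = -3 + (22686 - 1*(-11136)) = -3 + (22686 + 11136) = -3 + 33822 = 33819)
c - u(-156, -113)/q((18 + 78)/(75 - 23)) = 33819 - (-302 + 3*(-156))/(-101 - 156)/(-96) = 33819 - (-302 - 468)/(-257)*(-1)/96 = 33819 - (-1/257*(-770))*(-1)/96 = 33819 - 770*(-1)/(257*96) = 33819 - 1*(-385/12336) = 33819 + 385/12336 = 417191569/12336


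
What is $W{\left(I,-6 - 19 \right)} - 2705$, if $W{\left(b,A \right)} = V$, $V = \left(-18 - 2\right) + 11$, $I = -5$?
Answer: $-2714$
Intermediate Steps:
$V = -9$ ($V = -20 + 11 = -9$)
$W{\left(b,A \right)} = -9$
$W{\left(I,-6 - 19 \right)} - 2705 = -9 - 2705 = -2714$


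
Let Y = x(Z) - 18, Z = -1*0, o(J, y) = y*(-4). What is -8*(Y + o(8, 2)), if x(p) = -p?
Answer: 208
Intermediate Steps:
o(J, y) = -4*y
Z = 0
Y = -18 (Y = -1*0 - 18 = 0 - 18 = -18)
-8*(Y + o(8, 2)) = -8*(-18 - 4*2) = -8*(-18 - 8) = -8*(-26) = 208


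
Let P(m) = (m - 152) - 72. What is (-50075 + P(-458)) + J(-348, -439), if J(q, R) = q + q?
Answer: -51453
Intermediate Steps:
J(q, R) = 2*q
P(m) = -224 + m (P(m) = (-152 + m) - 72 = -224 + m)
(-50075 + P(-458)) + J(-348, -439) = (-50075 + (-224 - 458)) + 2*(-348) = (-50075 - 682) - 696 = -50757 - 696 = -51453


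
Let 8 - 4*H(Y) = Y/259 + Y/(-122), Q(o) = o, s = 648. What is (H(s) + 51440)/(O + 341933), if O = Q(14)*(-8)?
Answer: 812743255/5400429979 ≈ 0.15050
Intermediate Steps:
H(Y) = 2 + 137*Y/126392 (H(Y) = 2 - (Y/259 + Y/(-122))/4 = 2 - (Y*(1/259) + Y*(-1/122))/4 = 2 - (Y/259 - Y/122)/4 = 2 - (-137)*Y/126392 = 2 + 137*Y/126392)
O = -112 (O = 14*(-8) = -112)
(H(s) + 51440)/(O + 341933) = ((2 + (137/126392)*648) + 51440)/(-112 + 341933) = ((2 + 11097/15799) + 51440)/341821 = (42695/15799 + 51440)*(1/341821) = (812743255/15799)*(1/341821) = 812743255/5400429979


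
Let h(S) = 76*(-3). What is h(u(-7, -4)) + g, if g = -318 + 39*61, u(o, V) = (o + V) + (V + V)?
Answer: 1833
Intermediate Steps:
u(o, V) = o + 3*V (u(o, V) = (V + o) + 2*V = o + 3*V)
g = 2061 (g = -318 + 2379 = 2061)
h(S) = -228
h(u(-7, -4)) + g = -228 + 2061 = 1833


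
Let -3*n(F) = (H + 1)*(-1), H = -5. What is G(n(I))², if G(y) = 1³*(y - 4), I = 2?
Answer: 256/9 ≈ 28.444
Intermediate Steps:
n(F) = -4/3 (n(F) = -(-5 + 1)*(-1)/3 = -(-4)*(-1)/3 = -⅓*4 = -4/3)
G(y) = -4 + y (G(y) = 1*(-4 + y) = -4 + y)
G(n(I))² = (-4 - 4/3)² = (-16/3)² = 256/9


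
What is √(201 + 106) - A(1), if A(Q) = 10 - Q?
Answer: -9 + √307 ≈ 8.5214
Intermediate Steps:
√(201 + 106) - A(1) = √(201 + 106) - (10 - 1*1) = √307 - (10 - 1) = √307 - 1*9 = √307 - 9 = -9 + √307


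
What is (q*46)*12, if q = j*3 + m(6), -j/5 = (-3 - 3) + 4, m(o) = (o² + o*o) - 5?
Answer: 53544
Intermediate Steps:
m(o) = -5 + 2*o² (m(o) = (o² + o²) - 5 = 2*o² - 5 = -5 + 2*o²)
j = 10 (j = -5*((-3 - 3) + 4) = -5*(-6 + 4) = -5*(-2) = 10)
q = 97 (q = 10*3 + (-5 + 2*6²) = 30 + (-5 + 2*36) = 30 + (-5 + 72) = 30 + 67 = 97)
(q*46)*12 = (97*46)*12 = 4462*12 = 53544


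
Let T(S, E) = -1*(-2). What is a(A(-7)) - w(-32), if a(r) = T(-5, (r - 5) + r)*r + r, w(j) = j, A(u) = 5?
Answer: 47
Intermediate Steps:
T(S, E) = 2
a(r) = 3*r (a(r) = 2*r + r = 3*r)
a(A(-7)) - w(-32) = 3*5 - 1*(-32) = 15 + 32 = 47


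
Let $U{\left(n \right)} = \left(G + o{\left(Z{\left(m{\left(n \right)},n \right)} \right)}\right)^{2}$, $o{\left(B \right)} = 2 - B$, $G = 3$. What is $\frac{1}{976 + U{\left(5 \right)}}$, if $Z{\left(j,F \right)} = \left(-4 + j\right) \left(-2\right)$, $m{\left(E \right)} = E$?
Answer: $\frac{1}{1025} \approx 0.00097561$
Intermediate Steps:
$Z{\left(j,F \right)} = 8 - 2 j$
$U{\left(n \right)} = \left(-3 + 2 n\right)^{2}$ ($U{\left(n \right)} = \left(3 - \left(6 - 2 n\right)\right)^{2} = \left(3 + \left(2 + \left(-8 + 2 n\right)\right)\right)^{2} = \left(3 + \left(-6 + 2 n\right)\right)^{2} = \left(-3 + 2 n\right)^{2}$)
$\frac{1}{976 + U{\left(5 \right)}} = \frac{1}{976 + \left(-3 + 2 \cdot 5\right)^{2}} = \frac{1}{976 + \left(-3 + 10\right)^{2}} = \frac{1}{976 + 7^{2}} = \frac{1}{976 + 49} = \frac{1}{1025}$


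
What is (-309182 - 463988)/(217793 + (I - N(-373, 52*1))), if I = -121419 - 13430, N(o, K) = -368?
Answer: -386585/41656 ≈ -9.2804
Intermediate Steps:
I = -134849
(-309182 - 463988)/(217793 + (I - N(-373, 52*1))) = (-309182 - 463988)/(217793 + (-134849 - 1*(-368))) = -773170/(217793 + (-134849 + 368)) = -773170/(217793 - 134481) = -773170/83312 = -773170*1/83312 = -386585/41656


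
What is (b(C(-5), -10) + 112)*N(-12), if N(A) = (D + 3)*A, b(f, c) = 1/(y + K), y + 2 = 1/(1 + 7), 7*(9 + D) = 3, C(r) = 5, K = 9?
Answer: 997152/133 ≈ 7497.4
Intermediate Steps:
D = -60/7 (D = -9 + (⅐)*3 = -9 + 3/7 = -60/7 ≈ -8.5714)
y = -15/8 (y = -2 + 1/(1 + 7) = -2 + 1/8 = -2 + ⅛ = -15/8 ≈ -1.8750)
b(f, c) = 8/57 (b(f, c) = 1/(-15/8 + 9) = 1/(57/8) = 8/57)
N(A) = -39*A/7 (N(A) = (-60/7 + 3)*A = -39*A/7)
(b(C(-5), -10) + 112)*N(-12) = (8/57 + 112)*(-39/7*(-12)) = (6392/57)*(468/7) = 997152/133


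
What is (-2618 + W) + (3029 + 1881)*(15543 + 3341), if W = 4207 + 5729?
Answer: 92727758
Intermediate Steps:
W = 9936
(-2618 + W) + (3029 + 1881)*(15543 + 3341) = (-2618 + 9936) + (3029 + 1881)*(15543 + 3341) = 7318 + 4910*18884 = 7318 + 92720440 = 92727758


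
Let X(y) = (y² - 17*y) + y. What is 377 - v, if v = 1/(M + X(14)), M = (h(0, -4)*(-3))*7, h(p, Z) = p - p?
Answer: 10557/28 ≈ 377.04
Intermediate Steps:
h(p, Z) = 0
X(y) = y² - 16*y
M = 0 (M = (0*(-3))*7 = 0*7 = 0)
v = -1/28 (v = 1/(0 + 14*(-16 + 14)) = 1/(0 + 14*(-2)) = 1/(0 - 28) = 1/(-28) = -1/28 ≈ -0.035714)
377 - v = 377 - 1*(-1/28) = 377 + 1/28 = 10557/28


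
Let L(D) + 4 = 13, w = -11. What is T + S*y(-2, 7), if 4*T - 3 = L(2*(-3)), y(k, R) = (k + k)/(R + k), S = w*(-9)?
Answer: -381/5 ≈ -76.200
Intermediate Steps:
S = 99 (S = -11*(-9) = 99)
y(k, R) = 2*k/(R + k) (y(k, R) = (2*k)/(R + k) = 2*k/(R + k))
L(D) = 9 (L(D) = -4 + 13 = 9)
T = 3 (T = ¾ + (¼)*9 = ¾ + 9/4 = 3)
T + S*y(-2, 7) = 3 + 99*(2*(-2)/(7 - 2)) = 3 + 99*(2*(-2)/5) = 3 + 99*(2*(-2)*(⅕)) = 3 + 99*(-⅘) = 3 - 396/5 = -381/5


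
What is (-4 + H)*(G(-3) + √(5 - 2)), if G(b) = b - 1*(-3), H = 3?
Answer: -√3 ≈ -1.7320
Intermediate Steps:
G(b) = 3 + b (G(b) = b + 3 = 3 + b)
(-4 + H)*(G(-3) + √(5 - 2)) = (-4 + 3)*((3 - 3) + √(5 - 2)) = -(0 + √3) = -√3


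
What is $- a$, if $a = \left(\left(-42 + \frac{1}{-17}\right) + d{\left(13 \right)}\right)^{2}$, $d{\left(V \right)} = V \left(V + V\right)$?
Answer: $- \frac{25310961}{289} \approx -87581.0$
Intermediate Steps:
$d{\left(V \right)} = 2 V^{2}$ ($d{\left(V \right)} = V 2 V = 2 V^{2}$)
$a = \frac{25310961}{289}$ ($a = \left(\left(-42 + \frac{1}{-17}\right) + 2 \cdot 13^{2}\right)^{2} = \left(\left(-42 - \frac{1}{17}\right) + 2 \cdot 169\right)^{2} = \left(- \frac{715}{17} + 338\right)^{2} = \left(\frac{5031}{17}\right)^{2} = \frac{25310961}{289} \approx 87581.0$)
$- a = \left(-1\right) \frac{25310961}{289} = - \frac{25310961}{289}$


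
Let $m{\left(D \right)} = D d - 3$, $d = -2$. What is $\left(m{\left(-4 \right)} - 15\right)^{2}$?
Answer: $100$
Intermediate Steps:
$m{\left(D \right)} = -3 - 2 D$ ($m{\left(D \right)} = D \left(-2\right) - 3 = - 2 D - 3 = -3 - 2 D$)
$\left(m{\left(-4 \right)} - 15\right)^{2} = \left(\left(-3 - -8\right) - 15\right)^{2} = \left(\left(-3 + 8\right) - 15\right)^{2} = \left(5 - 15\right)^{2} = \left(-10\right)^{2} = 100$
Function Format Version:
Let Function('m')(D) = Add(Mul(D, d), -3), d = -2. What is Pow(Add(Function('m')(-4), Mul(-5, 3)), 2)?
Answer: 100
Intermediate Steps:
Function('m')(D) = Add(-3, Mul(-2, D)) (Function('m')(D) = Add(Mul(D, -2), -3) = Add(Mul(-2, D), -3) = Add(-3, Mul(-2, D)))
Pow(Add(Function('m')(-4), Mul(-5, 3)), 2) = Pow(Add(Add(-3, Mul(-2, -4)), Mul(-5, 3)), 2) = Pow(Add(Add(-3, 8), -15), 2) = Pow(Add(5, -15), 2) = Pow(-10, 2) = 100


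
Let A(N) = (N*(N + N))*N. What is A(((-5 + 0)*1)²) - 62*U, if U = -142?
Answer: 40054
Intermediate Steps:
A(N) = 2*N³ (A(N) = (N*(2*N))*N = (2*N²)*N = 2*N³)
A(((-5 + 0)*1)²) - 62*U = 2*(((-5 + 0)*1)²)³ - 62*(-142) = 2*((-5*1)²)³ + 8804 = 2*((-5)²)³ + 8804 = 2*25³ + 8804 = 2*15625 + 8804 = 31250 + 8804 = 40054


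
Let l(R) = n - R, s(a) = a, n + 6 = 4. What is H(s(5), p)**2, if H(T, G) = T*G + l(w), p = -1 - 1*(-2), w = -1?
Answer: 16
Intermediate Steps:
n = -2 (n = -6 + 4 = -2)
p = 1 (p = -1 + 2 = 1)
l(R) = -2 - R
H(T, G) = -1 + G*T (H(T, G) = T*G + (-2 - 1*(-1)) = G*T + (-2 + 1) = G*T - 1 = -1 + G*T)
H(s(5), p)**2 = (-1 + 1*5)**2 = (-1 + 5)**2 = 4**2 = 16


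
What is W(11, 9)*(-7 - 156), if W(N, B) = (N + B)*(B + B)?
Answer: -58680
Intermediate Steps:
W(N, B) = 2*B*(B + N) (W(N, B) = (B + N)*(2*B) = 2*B*(B + N))
W(11, 9)*(-7 - 156) = (2*9*(9 + 11))*(-7 - 156) = (2*9*20)*(-163) = 360*(-163) = -58680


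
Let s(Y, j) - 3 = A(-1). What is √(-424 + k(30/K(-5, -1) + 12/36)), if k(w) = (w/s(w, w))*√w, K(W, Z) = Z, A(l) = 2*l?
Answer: √(-3816 - 89*I*√267)/3 ≈ 3.8566 - 20.949*I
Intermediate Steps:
s(Y, j) = 1 (s(Y, j) = 3 + 2*(-1) = 3 - 2 = 1)
k(w) = w^(3/2) (k(w) = (w/1)*√w = (w*1)*√w = w*√w = w^(3/2))
√(-424 + k(30/K(-5, -1) + 12/36)) = √(-424 + (30/(-1) + 12/36)^(3/2)) = √(-424 + (30*(-1) + 12*(1/36))^(3/2)) = √(-424 + (-30 + ⅓)^(3/2)) = √(-424 + (-89/3)^(3/2)) = √(-424 - 89*I*√267/9)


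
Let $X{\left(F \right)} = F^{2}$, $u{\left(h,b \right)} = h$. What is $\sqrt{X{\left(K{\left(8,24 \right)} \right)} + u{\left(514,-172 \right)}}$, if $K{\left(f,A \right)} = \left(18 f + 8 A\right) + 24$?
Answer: $\sqrt{130114} \approx 360.71$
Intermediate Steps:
$K{\left(f,A \right)} = 24 + 8 A + 18 f$ ($K{\left(f,A \right)} = \left(8 A + 18 f\right) + 24 = 24 + 8 A + 18 f$)
$\sqrt{X{\left(K{\left(8,24 \right)} \right)} + u{\left(514,-172 \right)}} = \sqrt{\left(24 + 8 \cdot 24 + 18 \cdot 8\right)^{2} + 514} = \sqrt{\left(24 + 192 + 144\right)^{2} + 514} = \sqrt{360^{2} + 514} = \sqrt{129600 + 514} = \sqrt{130114}$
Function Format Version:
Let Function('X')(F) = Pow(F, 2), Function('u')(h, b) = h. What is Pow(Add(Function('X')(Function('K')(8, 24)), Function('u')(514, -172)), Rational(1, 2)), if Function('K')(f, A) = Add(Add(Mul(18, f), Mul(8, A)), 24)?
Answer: Pow(130114, Rational(1, 2)) ≈ 360.71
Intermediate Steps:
Function('K')(f, A) = Add(24, Mul(8, A), Mul(18, f)) (Function('K')(f, A) = Add(Add(Mul(8, A), Mul(18, f)), 24) = Add(24, Mul(8, A), Mul(18, f)))
Pow(Add(Function('X')(Function('K')(8, 24)), Function('u')(514, -172)), Rational(1, 2)) = Pow(Add(Pow(Add(24, Mul(8, 24), Mul(18, 8)), 2), 514), Rational(1, 2)) = Pow(Add(Pow(Add(24, 192, 144), 2), 514), Rational(1, 2)) = Pow(Add(Pow(360, 2), 514), Rational(1, 2)) = Pow(Add(129600, 514), Rational(1, 2)) = Pow(130114, Rational(1, 2))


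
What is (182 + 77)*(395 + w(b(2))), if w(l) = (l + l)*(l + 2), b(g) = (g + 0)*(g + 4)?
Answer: 189329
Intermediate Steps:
b(g) = g*(4 + g)
w(l) = 2*l*(2 + l) (w(l) = (2*l)*(2 + l) = 2*l*(2 + l))
(182 + 77)*(395 + w(b(2))) = (182 + 77)*(395 + 2*(2*(4 + 2))*(2 + 2*(4 + 2))) = 259*(395 + 2*(2*6)*(2 + 2*6)) = 259*(395 + 2*12*(2 + 12)) = 259*(395 + 2*12*14) = 259*(395 + 336) = 259*731 = 189329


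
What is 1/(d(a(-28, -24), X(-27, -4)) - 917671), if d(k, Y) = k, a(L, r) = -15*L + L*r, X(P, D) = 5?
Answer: -1/916579 ≈ -1.0910e-6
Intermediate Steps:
1/(d(a(-28, -24), X(-27, -4)) - 917671) = 1/(-28*(-15 - 24) - 917671) = 1/(-28*(-39) - 917671) = 1/(1092 - 917671) = 1/(-916579) = -1/916579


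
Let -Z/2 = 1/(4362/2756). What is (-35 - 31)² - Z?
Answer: 9503192/2181 ≈ 4357.3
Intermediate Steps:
Z = -2756/2181 (Z = -2/(4362/2756) = -2/(4362*(1/2756)) = -2/2181/1378 = -2*1378/2181 = -2756/2181 ≈ -1.2636)
(-35 - 31)² - Z = (-35 - 31)² - 1*(-2756/2181) = (-66)² + 2756/2181 = 4356 + 2756/2181 = 9503192/2181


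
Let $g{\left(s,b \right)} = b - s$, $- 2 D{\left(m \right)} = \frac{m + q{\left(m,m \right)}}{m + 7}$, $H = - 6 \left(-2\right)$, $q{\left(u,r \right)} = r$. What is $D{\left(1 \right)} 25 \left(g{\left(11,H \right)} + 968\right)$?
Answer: $- \frac{24225}{8} \approx -3028.1$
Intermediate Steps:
$H = 12$ ($H = \left(-1\right) \left(-12\right) = 12$)
$D{\left(m \right)} = - \frac{m}{7 + m}$ ($D{\left(m \right)} = - \frac{\left(m + m\right) \frac{1}{m + 7}}{2} = - \frac{2 m \frac{1}{7 + m}}{2} = - \frac{m}{7 + m}$)
$D{\left(1 \right)} 25 \left(g{\left(11,H \right)} + 968\right) = \left(-1\right) 1 \frac{1}{7 + 1} \cdot 25 \left(\left(12 - 11\right) + 968\right) = \left(-1\right) 1 \cdot \frac{1}{8} \cdot 25 \left(\left(12 - 11\right) + 968\right) = \left(-1\right) 1 \cdot \frac{1}{8} \cdot 25 \left(1 + 968\right) = \left(- \frac{1}{8}\right) 25 \cdot 969 = \left(- \frac{25}{8}\right) 969 = - \frac{24225}{8}$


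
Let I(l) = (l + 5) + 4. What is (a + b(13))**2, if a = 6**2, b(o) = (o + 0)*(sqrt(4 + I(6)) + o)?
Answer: 45236 + 5330*sqrt(19) ≈ 68469.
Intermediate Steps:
I(l) = 9 + l (I(l) = (5 + l) + 4 = 9 + l)
b(o) = o*(o + sqrt(19)) (b(o) = (o + 0)*(sqrt(4 + (9 + 6)) + o) = o*(sqrt(4 + 15) + o) = o*(sqrt(19) + o) = o*(o + sqrt(19)))
a = 36
(a + b(13))**2 = (36 + 13*(13 + sqrt(19)))**2 = (36 + (169 + 13*sqrt(19)))**2 = (205 + 13*sqrt(19))**2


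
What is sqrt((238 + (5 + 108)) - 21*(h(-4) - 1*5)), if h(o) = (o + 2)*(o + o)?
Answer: 2*sqrt(30) ≈ 10.954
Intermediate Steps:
h(o) = 2*o*(2 + o) (h(o) = (2 + o)*(2*o) = 2*o*(2 + o))
sqrt((238 + (5 + 108)) - 21*(h(-4) - 1*5)) = sqrt((238 + (5 + 108)) - 21*(2*(-4)*(2 - 4) - 1*5)) = sqrt((238 + 113) - 21*(2*(-4)*(-2) - 5)) = sqrt(351 - 21*(16 - 5)) = sqrt(351 - 21*11) = sqrt(351 - 231) = sqrt(120) = 2*sqrt(30)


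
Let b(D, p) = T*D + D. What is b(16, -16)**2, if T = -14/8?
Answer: 144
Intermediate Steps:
T = -7/4 (T = -14*1/8 = -7/4 ≈ -1.7500)
b(D, p) = -3*D/4 (b(D, p) = -7*D/4 + D = -3*D/4)
b(16, -16)**2 = (-3/4*16)**2 = (-12)**2 = 144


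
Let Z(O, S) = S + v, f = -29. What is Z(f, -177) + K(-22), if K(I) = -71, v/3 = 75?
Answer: -23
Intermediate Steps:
v = 225 (v = 3*75 = 225)
Z(O, S) = 225 + S (Z(O, S) = S + 225 = 225 + S)
Z(f, -177) + K(-22) = (225 - 177) - 71 = 48 - 71 = -23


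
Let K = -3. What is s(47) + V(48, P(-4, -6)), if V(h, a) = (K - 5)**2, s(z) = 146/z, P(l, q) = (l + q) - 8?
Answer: 3154/47 ≈ 67.106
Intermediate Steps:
P(l, q) = -8 + l + q
V(h, a) = 64 (V(h, a) = (-3 - 5)**2 = (-8)**2 = 64)
s(47) + V(48, P(-4, -6)) = 146/47 + 64 = 3154/47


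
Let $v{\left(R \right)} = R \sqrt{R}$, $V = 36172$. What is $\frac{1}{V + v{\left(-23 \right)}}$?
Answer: $\frac{36172}{1308425751} + \frac{23 i \sqrt{23}}{1308425751} \approx 2.7645 \cdot 10^{-5} + 8.4303 \cdot 10^{-8} i$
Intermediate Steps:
$v{\left(R \right)} = R^{\frac{3}{2}}$
$\frac{1}{V + v{\left(-23 \right)}} = \frac{1}{36172 + \left(-23\right)^{\frac{3}{2}}} = \frac{1}{36172 - 23 i \sqrt{23}}$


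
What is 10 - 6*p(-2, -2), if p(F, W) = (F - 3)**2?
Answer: -140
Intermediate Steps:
p(F, W) = (-3 + F)**2
10 - 6*p(-2, -2) = 10 - 6*(-3 - 2)**2 = 10 - 6*(-5)**2 = 10 - 6*25 = 10 - 150 = -140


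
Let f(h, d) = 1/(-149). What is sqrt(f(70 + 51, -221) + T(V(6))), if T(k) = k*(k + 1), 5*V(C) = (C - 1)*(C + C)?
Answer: sqrt(3463207)/149 ≈ 12.490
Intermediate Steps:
f(h, d) = -1/149
V(C) = 2*C*(-1 + C)/5 (V(C) = ((C - 1)*(C + C))/5 = ((-1 + C)*(2*C))/5 = (2*C*(-1 + C))/5 = 2*C*(-1 + C)/5)
T(k) = k*(1 + k)
sqrt(f(70 + 51, -221) + T(V(6))) = sqrt(-1/149 + ((2/5)*6*(-1 + 6))*(1 + (2/5)*6*(-1 + 6))) = sqrt(-1/149 + ((2/5)*6*5)*(1 + (2/5)*6*5)) = sqrt(-1/149 + 12*(1 + 12)) = sqrt(-1/149 + 12*13) = sqrt(-1/149 + 156) = sqrt(23243/149) = sqrt(3463207)/149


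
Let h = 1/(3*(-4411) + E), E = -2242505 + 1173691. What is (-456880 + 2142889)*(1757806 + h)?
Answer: 3206837521431745929/1082047 ≈ 2.9637e+12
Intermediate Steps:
E = -1068814
h = -1/1082047 (h = 1/(3*(-4411) - 1068814) = 1/(-13233 - 1068814) = 1/(-1082047) = -1/1082047 ≈ -9.2417e-7)
(-456880 + 2142889)*(1757806 + h) = (-456880 + 2142889)*(1757806 - 1/1082047) = 1686009*(1902028708881/1082047) = 3206837521431745929/1082047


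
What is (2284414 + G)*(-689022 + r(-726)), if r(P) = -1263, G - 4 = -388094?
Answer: -1309004012340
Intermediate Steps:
G = -388090 (G = 4 - 388094 = -388090)
(2284414 + G)*(-689022 + r(-726)) = (2284414 - 388090)*(-689022 - 1263) = 1896324*(-690285) = -1309004012340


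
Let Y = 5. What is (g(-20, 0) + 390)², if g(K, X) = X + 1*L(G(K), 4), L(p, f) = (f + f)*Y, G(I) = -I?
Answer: 184900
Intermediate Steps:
L(p, f) = 10*f (L(p, f) = (f + f)*5 = (2*f)*5 = 10*f)
g(K, X) = 40 + X (g(K, X) = X + 1*(10*4) = X + 1*40 = X + 40 = 40 + X)
(g(-20, 0) + 390)² = ((40 + 0) + 390)² = (40 + 390)² = 430² = 184900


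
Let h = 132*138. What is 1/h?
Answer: 1/18216 ≈ 5.4897e-5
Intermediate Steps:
h = 18216
1/h = 1/18216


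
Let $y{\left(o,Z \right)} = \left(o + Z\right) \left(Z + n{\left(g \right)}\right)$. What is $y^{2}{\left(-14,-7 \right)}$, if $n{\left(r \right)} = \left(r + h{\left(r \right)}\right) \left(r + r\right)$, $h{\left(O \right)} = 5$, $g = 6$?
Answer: $6890625$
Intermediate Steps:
$n{\left(r \right)} = 2 r \left(5 + r\right)$ ($n{\left(r \right)} = \left(r + 5\right) \left(r + r\right) = \left(5 + r\right) 2 r = 2 r \left(5 + r\right)$)
$y{\left(o,Z \right)} = \left(132 + Z\right) \left(Z + o\right)$ ($y{\left(o,Z \right)} = \left(o + Z\right) \left(Z + 2 \cdot 6 \left(5 + 6\right)\right) = \left(Z + o\right) \left(Z + 2 \cdot 6 \cdot 11\right) = \left(Z + o\right) \left(Z + 132\right) = \left(Z + o\right) \left(132 + Z\right) = \left(132 + Z\right) \left(Z + o\right)$)
$y^{2}{\left(-14,-7 \right)} = \left(\left(-7\right)^{2} + 132 \left(-7\right) + 132 \left(-14\right) - -98\right)^{2} = \left(49 - 924 - 1848 + 98\right)^{2} = \left(-2625\right)^{2} = 6890625$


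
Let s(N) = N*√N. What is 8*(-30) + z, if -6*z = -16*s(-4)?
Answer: -240 - 64*I/3 ≈ -240.0 - 21.333*I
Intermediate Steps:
s(N) = N^(3/2)
z = -64*I/3 (z = -(-8)*(-4)^(3/2)/3 = -(-8)*(-8*I)/3 = -64*I/3 ≈ -21.333*I)
8*(-30) + z = 8*(-30) - 64*I/3 = -240 - 64*I/3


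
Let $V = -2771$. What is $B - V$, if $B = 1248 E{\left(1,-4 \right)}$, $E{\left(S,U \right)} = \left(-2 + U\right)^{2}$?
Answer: $47699$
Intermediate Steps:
$B = 44928$ ($B = 1248 \left(-2 - 4\right)^{2} = 1248 \left(-6\right)^{2} = 1248 \cdot 36 = 44928$)
$B - V = 44928 - -2771 = 44928 + 2771 = 47699$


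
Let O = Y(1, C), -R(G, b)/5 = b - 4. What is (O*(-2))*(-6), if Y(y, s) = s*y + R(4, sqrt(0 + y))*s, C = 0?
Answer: 0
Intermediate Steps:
R(G, b) = 20 - 5*b (R(G, b) = -5*(b - 4) = -5*(-4 + b) = 20 - 5*b)
Y(y, s) = s*y + s*(20 - 5*sqrt(y)) (Y(y, s) = s*y + (20 - 5*sqrt(0 + y))*s = s*y + (20 - 5*sqrt(y))*s = s*y + s*(20 - 5*sqrt(y)))
O = 0 (O = 0*(20 + 1 - 5*sqrt(1)) = 0*(20 + 1 - 5*1) = 0*(20 + 1 - 5) = 0*16 = 0)
(O*(-2))*(-6) = (0*(-2))*(-6) = 0*(-6) = 0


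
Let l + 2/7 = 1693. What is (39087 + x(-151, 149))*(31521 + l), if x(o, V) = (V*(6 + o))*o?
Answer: 767572059232/7 ≈ 1.0965e+11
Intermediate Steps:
l = 11849/7 (l = -2/7 + 1693 = 11849/7 ≈ 1692.7)
x(o, V) = V*o*(6 + o)
(39087 + x(-151, 149))*(31521 + l) = (39087 + 149*(-151)*(6 - 151))*(31521 + 11849/7) = (39087 + 149*(-151)*(-145))*(232496/7) = (39087 + 3262355)*(232496/7) = 3301442*(232496/7) = 767572059232/7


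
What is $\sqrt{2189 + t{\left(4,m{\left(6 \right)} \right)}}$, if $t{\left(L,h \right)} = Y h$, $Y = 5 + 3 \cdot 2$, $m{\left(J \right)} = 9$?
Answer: $4 \sqrt{143} \approx 47.833$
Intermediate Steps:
$Y = 11$ ($Y = 5 + 6 = 11$)
$t{\left(L,h \right)} = 11 h$
$\sqrt{2189 + t{\left(4,m{\left(6 \right)} \right)}} = \sqrt{2189 + 11 \cdot 9} = \sqrt{2189 + 99} = \sqrt{2288} = 4 \sqrt{143}$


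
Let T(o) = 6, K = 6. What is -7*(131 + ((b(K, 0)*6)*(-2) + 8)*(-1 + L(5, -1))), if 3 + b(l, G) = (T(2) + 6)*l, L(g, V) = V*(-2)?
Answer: 4823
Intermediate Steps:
L(g, V) = -2*V
b(l, G) = -3 + 12*l (b(l, G) = -3 + (6 + 6)*l = -3 + 12*l)
-7*(131 + ((b(K, 0)*6)*(-2) + 8)*(-1 + L(5, -1))) = -7*(131 + (((-3 + 12*6)*6)*(-2) + 8)*(-1 - 2*(-1))) = -7*(131 + (((-3 + 72)*6)*(-2) + 8)*(-1 + 2)) = -7*(131 + ((69*6)*(-2) + 8)*1) = -7*(131 + (414*(-2) + 8)*1) = -7*(131 + (-828 + 8)*1) = -7*(131 - 820*1) = -7*(131 - 820) = -7*(-689) = 4823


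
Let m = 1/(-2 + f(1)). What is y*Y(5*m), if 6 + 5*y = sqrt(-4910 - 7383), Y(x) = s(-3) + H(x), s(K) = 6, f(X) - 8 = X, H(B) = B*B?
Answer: -1914/245 + 319*I*sqrt(12293)/245 ≈ -7.8122 + 144.36*I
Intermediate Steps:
H(B) = B**2
f(X) = 8 + X
m = 1/7 (m = 1/(-2 + (8 + 1)) = 1/(-2 + 9) = 1/7 ≈ 0.14286)
Y(x) = 6 + x**2
y = -6/5 + I*sqrt(12293)/5 (y = -6/5 + sqrt(-4910 - 7383)/5 = -6/5 + sqrt(-12293)/5 = -6/5 + (I*sqrt(12293))/5 = -6/5 + I*sqrt(12293)/5 ≈ -1.2 + 22.175*I)
y*Y(5*m) = (-6/5 + I*sqrt(12293)/5)*(6 + (5*(1/7))**2) = (-6/5 + I*sqrt(12293)/5)*(6 + (5/7)**2) = (-6/5 + I*sqrt(12293)/5)*(6 + 25/49) = (-6/5 + I*sqrt(12293)/5)*(319/49) = -1914/245 + 319*I*sqrt(12293)/245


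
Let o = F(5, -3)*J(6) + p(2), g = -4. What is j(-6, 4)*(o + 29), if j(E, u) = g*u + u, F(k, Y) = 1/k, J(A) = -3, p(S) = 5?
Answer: -2004/5 ≈ -400.80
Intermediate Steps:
j(E, u) = -3*u (j(E, u) = -4*u + u = -3*u)
o = 22/5 (o = -3/5 + 5 = 22/5 ≈ 4.4000)
j(-6, 4)*(o + 29) = (-3*4)*(22/5 + 29) = -12*167/5 = -2004/5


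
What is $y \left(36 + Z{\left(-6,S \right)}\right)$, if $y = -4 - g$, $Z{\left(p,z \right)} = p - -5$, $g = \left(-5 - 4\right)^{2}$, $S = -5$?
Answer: $-2975$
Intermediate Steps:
$g = 81$ ($g = \left(-9\right)^{2} = 81$)
$Z{\left(p,z \right)} = 5 + p$ ($Z{\left(p,z \right)} = p + 5 = 5 + p$)
$y = -85$ ($y = -4 - 81 = -85$)
$y \left(36 + Z{\left(-6,S \right)}\right) = - 85 \left(36 + \left(5 - 6\right)\right) = - 85 \left(36 - 1\right) = \left(-85\right) 35 = -2975$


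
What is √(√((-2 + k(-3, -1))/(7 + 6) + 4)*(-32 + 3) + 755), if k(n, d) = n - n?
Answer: √(127595 - 1885*√26)/13 ≈ 26.422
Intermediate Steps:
k(n, d) = 0
√(√((-2 + k(-3, -1))/(7 + 6) + 4)*(-32 + 3) + 755) = √(√((-2 + 0)/(7 + 6) + 4)*(-32 + 3) + 755) = √(√(-2/13 + 4)*(-29) + 755) = √(√(50/13)*(-29) + 755) = √((5*√26/13)*(-29) + 755) = √(-145*√26/13 + 755) = √(755 - 145*√26/13)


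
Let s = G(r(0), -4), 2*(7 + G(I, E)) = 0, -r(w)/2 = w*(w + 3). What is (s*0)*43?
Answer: 0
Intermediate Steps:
r(w) = -2*w*(3 + w) (r(w) = -2*w*(w + 3) = -2*w*(3 + w))
G(I, E) = -7 (G(I, E) = -7 + (½)*0 = -7 + 0 = -7)
s = -7
(s*0)*43 = -7*0*43 = 0*43 = 0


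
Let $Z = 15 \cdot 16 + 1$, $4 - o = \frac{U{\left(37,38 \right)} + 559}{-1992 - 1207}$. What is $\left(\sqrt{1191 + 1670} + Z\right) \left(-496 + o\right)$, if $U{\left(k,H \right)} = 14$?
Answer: $- \frac{379173735}{3199} - \frac{1573335 \sqrt{2861}}{3199} \approx -1.4484 \cdot 10^{5}$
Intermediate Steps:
$o = \frac{13369}{3199}$ ($o = 4 - \frac{14 + 559}{-1992 - 1207} = 4 - \frac{573}{-3199} = 4 - 573 \left(- \frac{1}{3199}\right) = 4 - - \frac{573}{3199} = 4 + \frac{573}{3199} = \frac{13369}{3199} \approx 4.1791$)
$Z = 241$ ($Z = 240 + 1 = 241$)
$\left(\sqrt{1191 + 1670} + Z\right) \left(-496 + o\right) = \left(\sqrt{1191 + 1670} + 241\right) \left(-496 + \frac{13369}{3199}\right) = \left(\sqrt{2861} + 241\right) \left(- \frac{1573335}{3199}\right) = \left(241 + \sqrt{2861}\right) \left(- \frac{1573335}{3199}\right) = - \frac{379173735}{3199} - \frac{1573335 \sqrt{2861}}{3199}$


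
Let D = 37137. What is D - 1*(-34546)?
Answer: 71683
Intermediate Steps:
D - 1*(-34546) = 37137 - 1*(-34546) = 37137 + 34546 = 71683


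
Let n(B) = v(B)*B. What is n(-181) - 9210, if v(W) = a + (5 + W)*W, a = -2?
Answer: -5774784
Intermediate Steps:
v(W) = -2 + W*(5 + W) (v(W) = -2 + (5 + W)*W = -2 + W*(5 + W))
n(B) = B*(-2 + B² + 5*B) (n(B) = (-2 + B² + 5*B)*B = B*(-2 + B² + 5*B))
n(-181) - 9210 = -181*(-2 + (-181)² + 5*(-181)) - 9210 = -181*(-2 + 32761 - 905) - 9210 = -181*31854 - 9210 = -5765574 - 9210 = -5774784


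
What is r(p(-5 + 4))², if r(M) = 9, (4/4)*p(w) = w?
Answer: 81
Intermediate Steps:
p(w) = w
r(p(-5 + 4))² = 9² = 81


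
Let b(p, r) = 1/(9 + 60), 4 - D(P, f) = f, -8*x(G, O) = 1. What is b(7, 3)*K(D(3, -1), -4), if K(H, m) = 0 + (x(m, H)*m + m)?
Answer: -7/138 ≈ -0.050725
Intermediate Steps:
x(G, O) = -1/8 (x(G, O) = -1/8*1 = -1/8)
D(P, f) = 4 - f
K(H, m) = 7*m/8 (K(H, m) = 0 + (-m/8 + m) = 0 + 7*m/8 = 7*m/8)
b(p, r) = 1/69
b(7, 3)*K(D(3, -1), -4) = ((7/8)*(-4))/69 = (1/69)*(-7/2) = -7/138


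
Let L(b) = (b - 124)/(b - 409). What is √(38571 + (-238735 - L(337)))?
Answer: I*√28823190/12 ≈ 447.39*I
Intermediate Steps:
L(b) = (-124 + b)/(-409 + b)
√(38571 + (-238735 - L(337))) = √(38571 + (-238735 - (-124 + 337)/(-409 + 337))) = √(38571 + (-238735 - 213/(-72))) = √(38571 + (-238735 - (-1)*213/72)) = √(38571 + (-238735 - 1*(-71/24))) = √(38571 + (-238735 + 71/24)) = √(38571 - 5729569/24) = √(-4803865/24) = I*√28823190/12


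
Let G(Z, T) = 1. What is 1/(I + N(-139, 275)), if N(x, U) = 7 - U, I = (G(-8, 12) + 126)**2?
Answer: 1/15861 ≈ 6.3048e-5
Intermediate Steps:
I = 16129 (I = (1 + 126)**2 = 127**2 = 16129)
1/(I + N(-139, 275)) = 1/(16129 + (7 - 1*275)) = 1/(16129 + (7 - 275)) = 1/(16129 - 268) = 1/15861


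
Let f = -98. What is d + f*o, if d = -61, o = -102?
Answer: 9935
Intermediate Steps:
d + f*o = -61 - 98*(-102) = -61 + 9996 = 9935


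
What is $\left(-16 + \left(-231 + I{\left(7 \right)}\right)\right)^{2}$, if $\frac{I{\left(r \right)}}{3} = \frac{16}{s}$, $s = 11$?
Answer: $\frac{7123561}{121} \approx 58872.0$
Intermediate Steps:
$I{\left(r \right)} = \frac{48}{11}$ ($I{\left(r \right)} = 3 \cdot \frac{16}{11} = \frac{48}{11}$)
$\left(-16 + \left(-231 + I{\left(7 \right)}\right)\right)^{2} = \left(-16 + \left(-231 + \frac{48}{11}\right)\right)^{2} = \left(-16 - \frac{2493}{11}\right)^{2} = \left(- \frac{2669}{11}\right)^{2} = \frac{7123561}{121}$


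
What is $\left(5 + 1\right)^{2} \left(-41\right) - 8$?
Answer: $-1484$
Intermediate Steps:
$\left(5 + 1\right)^{2} \left(-41\right) - 8 = 6^{2} \left(-41\right) - 8 = 36 \left(-41\right) - 8 = -1476 - 8 = -1484$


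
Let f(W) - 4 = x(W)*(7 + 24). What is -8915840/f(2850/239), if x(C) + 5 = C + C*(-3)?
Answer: 2130885760/212789 ≈ 10014.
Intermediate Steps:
x(C) = -5 - 2*C (x(C) = -5 + (C + C*(-3)) = -5 + (C - 3*C) = -5 - 2*C)
f(W) = -151 - 62*W (f(W) = 4 + (-5 - 2*W)*(7 + 24) = 4 + (-5 - 2*W)*31 = 4 + (-155 - 62*W) = -151 - 62*W)
-8915840/f(2850/239) = -8915840/(-151 - 176700/239) = -8915840/(-212789/239) = -8915840*(-239/212789) = 2130885760/212789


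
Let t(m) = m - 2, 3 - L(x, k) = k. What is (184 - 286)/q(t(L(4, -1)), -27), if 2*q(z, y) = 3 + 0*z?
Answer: -68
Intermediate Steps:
L(x, k) = 3 - k
t(m) = -2 + m
q(z, y) = 3/2 (q(z, y) = (3 + 0*z)/2 = (3 + 0)/2 = (½)*3 = 3/2)
(184 - 286)/q(t(L(4, -1)), -27) = (184 - 286)/(3/2) = -102*⅔ = -68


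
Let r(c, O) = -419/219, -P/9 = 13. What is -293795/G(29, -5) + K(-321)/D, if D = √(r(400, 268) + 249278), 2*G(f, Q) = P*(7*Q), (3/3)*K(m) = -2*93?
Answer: -117518/819 - 186*√11955530397/54591463 ≈ -143.86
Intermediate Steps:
K(m) = -186 (K(m) = -2*93 = -186)
P = -117 (P = -9*13 = -117)
r(c, O) = -419/219 (r(c, O) = -419*1/219 = -419/219)
G(f, Q) = -819*Q/2 (G(f, Q) = (-819*Q)/2 = -819*Q/2)
D = √11955530397/219 (D = √(-419/219 + 249278) = √(54591463/219) = √11955530397/219 ≈ 499.28)
-293795/G(29, -5) + K(-321)/D = -293795/((-819/2*(-5))) - 186*√11955530397/54591463 = -293795/4095/2 - 186*√11955530397/54591463 = -293795*2/4095 - 186*√11955530397/54591463 = -117518/819 - 186*√11955530397/54591463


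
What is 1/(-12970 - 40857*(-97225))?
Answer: 1/5233330075 ≈ 1.9108e-10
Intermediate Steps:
1/(-12970 - 40857*(-97225)) = -1/97225/(-53827) = -1/53827*(-1/97225) = 1/5233330075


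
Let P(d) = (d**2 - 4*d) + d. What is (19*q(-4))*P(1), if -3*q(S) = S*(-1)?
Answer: 152/3 ≈ 50.667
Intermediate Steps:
q(S) = S/3 (q(S) = -S*(-1)/3 = -(-1)*S/3 = S/3)
P(d) = d**2 - 3*d
(19*q(-4))*P(1) = (19*((1/3)*(-4)))*(1*(-3 + 1)) = (19*(-4/3))*(1*(-2)) = -76/3*(-2) = 152/3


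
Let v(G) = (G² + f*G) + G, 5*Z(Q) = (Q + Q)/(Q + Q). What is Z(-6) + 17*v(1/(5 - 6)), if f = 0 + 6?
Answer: -509/5 ≈ -101.80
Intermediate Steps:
f = 6
Z(Q) = ⅕ (Z(Q) = ((Q + Q)/(Q + Q))/5 = ((2*Q)/((2*Q)))/5 = ((2*Q)*(1/(2*Q)))/5 = (⅕)*1 = ⅕)
v(G) = G² + 7*G (v(G) = (G² + 6*G) + G = G² + 7*G)
Z(-6) + 17*v(1/(5 - 6)) = ⅕ + 17*((7 + 1/(5 - 6))/(5 - 6)) = ⅕ + 17*((7 + 1/(-1))/(-1)) = ⅕ + 17*(-(7 - 1)) = ⅕ + 17*(-1*6) = ⅕ + 17*(-6) = ⅕ - 102 = -509/5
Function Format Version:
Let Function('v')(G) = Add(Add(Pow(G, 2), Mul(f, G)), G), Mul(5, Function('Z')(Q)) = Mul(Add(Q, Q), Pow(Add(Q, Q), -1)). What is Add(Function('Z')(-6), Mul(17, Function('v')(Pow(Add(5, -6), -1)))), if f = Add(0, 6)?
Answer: Rational(-509, 5) ≈ -101.80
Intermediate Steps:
f = 6
Function('Z')(Q) = Rational(1, 5) (Function('Z')(Q) = Mul(Rational(1, 5), Mul(Add(Q, Q), Pow(Add(Q, Q), -1))) = Mul(Rational(1, 5), Mul(Mul(2, Q), Pow(Mul(2, Q), -1))) = Mul(Rational(1, 5), Mul(Mul(2, Q), Mul(Rational(1, 2), Pow(Q, -1)))) = Mul(Rational(1, 5), 1) = Rational(1, 5))
Function('v')(G) = Add(Pow(G, 2), Mul(7, G)) (Function('v')(G) = Add(Add(Pow(G, 2), Mul(6, G)), G) = Add(Pow(G, 2), Mul(7, G)))
Add(Function('Z')(-6), Mul(17, Function('v')(Pow(Add(5, -6), -1)))) = Add(Rational(1, 5), Mul(17, Mul(Pow(Add(5, -6), -1), Add(7, Pow(Add(5, -6), -1))))) = Add(Rational(1, 5), Mul(17, Mul(Pow(-1, -1), Add(7, Pow(-1, -1))))) = Add(Rational(1, 5), Mul(17, Mul(-1, Add(7, -1)))) = Add(Rational(1, 5), Mul(17, Mul(-1, 6))) = Add(Rational(1, 5), Mul(17, -6)) = Add(Rational(1, 5), -102) = Rational(-509, 5)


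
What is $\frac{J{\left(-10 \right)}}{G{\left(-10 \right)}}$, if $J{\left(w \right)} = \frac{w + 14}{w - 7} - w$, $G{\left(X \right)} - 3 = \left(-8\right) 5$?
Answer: $- \frac{166}{629} \approx -0.26391$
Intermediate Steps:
$G{\left(X \right)} = -37$ ($G{\left(X \right)} = 3 - 40 = -37$)
$J{\left(w \right)} = - w + \frac{14 + w}{-7 + w}$ ($J{\left(w \right)} = \frac{14 + w}{-7 + w} - w = - w + \frac{14 + w}{-7 + w}$)
$\frac{J{\left(-10 \right)}}{G{\left(-10 \right)}} = \frac{\frac{1}{-7 - 10} \left(14 - \left(-10\right)^{2} + 8 \left(-10\right)\right)}{-37} = \frac{14 - 100 - 80}{-17} \left(- \frac{1}{37}\right) = - \frac{14 - 100 - 80}{17} \left(- \frac{1}{37}\right) = \left(- \frac{1}{17}\right) \left(-166\right) \left(- \frac{1}{37}\right) = \frac{166}{17} \left(- \frac{1}{37}\right) = - \frac{166}{629}$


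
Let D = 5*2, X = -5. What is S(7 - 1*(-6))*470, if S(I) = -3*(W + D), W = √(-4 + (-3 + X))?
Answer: -14100 - 2820*I*√3 ≈ -14100.0 - 4884.4*I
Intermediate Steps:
D = 10
W = 2*I*√3 (W = √(-4 + (-3 - 5)) = √(-4 - 8) = √(-12) = 2*I*√3 ≈ 3.4641*I)
S(I) = -30 - 6*I*√3 (S(I) = -3*(2*I*√3 + 10) = -3*(10 + 2*I*√3) = -30 - 6*I*√3)
S(7 - 1*(-6))*470 = (-30 - 6*I*√3)*470 = -14100 - 2820*I*√3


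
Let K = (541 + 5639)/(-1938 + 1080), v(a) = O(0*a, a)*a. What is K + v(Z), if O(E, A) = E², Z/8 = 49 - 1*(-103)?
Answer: -1030/143 ≈ -7.2028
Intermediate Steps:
Z = 1216 (Z = 8*(49 - 1*(-103)) = 8*(49 + 103) = 8*152 = 1216)
v(a) = 0 (v(a) = (0*a)²*a = 0²*a = 0*a = 0)
K = -1030/143 (K = 6180/(-858) = 6180*(-1/858) = -1030/143 ≈ -7.2028)
K + v(Z) = -1030/143 + 0 = -1030/143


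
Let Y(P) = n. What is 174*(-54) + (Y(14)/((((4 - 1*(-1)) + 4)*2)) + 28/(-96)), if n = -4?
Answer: -676549/72 ≈ -9396.5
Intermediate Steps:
Y(P) = -4
174*(-54) + (Y(14)/((((4 - 1*(-1)) + 4)*2)) + 28/(-96)) = 174*(-54) + (-4*1/(2*((4 - 1*(-1)) + 4)) + 28/(-96)) = -9396 + (-4*1/(2*((4 + 1) + 4)) + 28*(-1/96)) = -9396 + (-4*1/(2*(5 + 4)) - 7/24) = -9396 + (-4/(9*2) - 7/24) = -9396 + (-4/18 - 7/24) = -9396 + (-4*1/18 - 7/24) = -9396 + (-2/9 - 7/24) = -9396 - 37/72 = -676549/72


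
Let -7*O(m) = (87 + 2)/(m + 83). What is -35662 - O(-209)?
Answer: -31453973/882 ≈ -35662.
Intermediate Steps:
O(m) = -89/(7*(83 + m)) (O(m) = -(87 + 2)/(7*(m + 83)) = -89/(7*(83 + m)))
-35662 - O(-209) = -35662 - (-89)/(581 + 7*(-209)) = -35662 - (-89)/(581 - 1463) = -35662 - (-89)/(-882) = -35662 - (-89)*(-1)/882 = -35662 - 1*89/882 = -35662 - 89/882 = -31453973/882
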